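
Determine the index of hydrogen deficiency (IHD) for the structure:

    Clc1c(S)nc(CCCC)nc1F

Molecular formula from the SMILES: C8H10ClFN2S.
DoU = (2C + 2 + N − H − X)/2 = (2·8 + 2 + 2 − 10 − 2)/2 = 8/2 = 4.
(Structurally: 1 ring(s) + 3 π bond(s) = 4.)

4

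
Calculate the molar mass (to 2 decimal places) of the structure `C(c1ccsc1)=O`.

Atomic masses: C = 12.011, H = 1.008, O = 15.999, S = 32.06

Molecular formula: C5H4OS.
M = 5×12.011 + 4×1.008 + 1×15.999 + 1×32.06 = 112.15 g/mol.

112.15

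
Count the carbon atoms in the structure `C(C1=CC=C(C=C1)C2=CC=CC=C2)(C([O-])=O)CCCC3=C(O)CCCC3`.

The symbol for carbon appears 23 times in the SMILES.

23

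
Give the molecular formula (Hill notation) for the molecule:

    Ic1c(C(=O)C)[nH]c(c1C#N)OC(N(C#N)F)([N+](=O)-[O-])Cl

C9H4ClFIN5O4

Heavy atoms from the SMILES: 9 C, 1 Cl, 1 F, 1 I, 5 N, 4 O.
Implicit hydrogens by atom environment:
  4 × C (aromatic): no H
  4 × C: no H
  3 × N: no H
  3 × O: no H
  1 × C: 3 H
  1 × Cl: no H
  1 × F: no H
  1 × I: no H
  1 × N (aromatic): 1 H
  1 × N (charge +1): no H
  1 × O (charge -1): no H
  Total hydrogens = 4.
Molecular formula: C9H4ClFIN5O4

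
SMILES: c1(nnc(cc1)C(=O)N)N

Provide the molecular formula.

Heavy atoms from the SMILES: 5 C, 4 N, 1 O.
Implicit hydrogens by atom environment:
  2 × C (aromatic): 1 H each → 2
  2 × C (aromatic): no H
  2 × N: 2 H each → 4
  2 × N (aromatic): no H
  1 × C: no H
  1 × O: no H
  Total hydrogens = 6.
Molecular formula: C5H6N4O

C5H6N4O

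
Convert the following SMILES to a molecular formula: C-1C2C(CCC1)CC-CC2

Heavy atoms from the SMILES: 10 C.
Implicit hydrogens by atom environment:
  8 × C: 2 H each → 16
  2 × C: 1 H each → 2
  Total hydrogens = 18.
Molecular formula: C10H18

C10H18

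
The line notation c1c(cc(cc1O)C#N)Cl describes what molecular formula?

C7H4ClNO

Heavy atoms from the SMILES: 7 C, 1 Cl, 1 N, 1 O.
Implicit hydrogens by atom environment:
  3 × C (aromatic): 1 H each → 3
  3 × C (aromatic): no H
  1 × C: no H
  1 × Cl: no H
  1 × N: no H
  1 × O: 1 H
  Total hydrogens = 4.
Molecular formula: C7H4ClNO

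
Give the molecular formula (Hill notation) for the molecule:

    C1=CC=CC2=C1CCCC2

C10H12

Heavy atoms from the SMILES: 10 C.
Implicit hydrogens by atom environment:
  4 × C: 2 H each → 8
  4 × C (aromatic): 1 H each → 4
  2 × C (aromatic): no H
  Total hydrogens = 12.
Molecular formula: C10H12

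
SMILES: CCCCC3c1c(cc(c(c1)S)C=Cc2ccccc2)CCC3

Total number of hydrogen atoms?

Hydrogens are implicit in SMILES; fill each atom to its normal valence:
  7 × C (aromatic): 1 H each → 7
  6 × C: 2 H each → 12
  5 × C (aromatic): no H
  3 × C: 1 H each → 3
  1 × C: 3 H
  1 × S: 1 H
  Total hydrogens = 26.

26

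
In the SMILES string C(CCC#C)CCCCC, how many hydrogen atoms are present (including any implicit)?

18

Hydrogens are implicit in SMILES; fill each atom to its normal valence:
  7 × C: 2 H each → 14
  1 × C: 3 H
  1 × C: 1 H
  1 × C: no H
  Total hydrogens = 18.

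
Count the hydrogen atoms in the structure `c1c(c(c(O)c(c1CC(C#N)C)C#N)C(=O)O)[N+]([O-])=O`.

Hydrogens are implicit in SMILES; fill each atom to its normal valence:
  5 × C (aromatic): no H
  3 × C: no H
  2 × N: no H
  2 × O: 1 H each → 2
  2 × O: no H
  1 × C: 3 H
  1 × C: 2 H
  1 × C (aromatic): 1 H
  1 × C: 1 H
  1 × N (charge +1): no H
  1 × O (charge -1): no H
  Total hydrogens = 9.

9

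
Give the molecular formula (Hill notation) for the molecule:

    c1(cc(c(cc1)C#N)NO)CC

C9H10N2O

Heavy atoms from the SMILES: 9 C, 2 N, 1 O.
Implicit hydrogens by atom environment:
  3 × C (aromatic): 1 H each → 3
  3 × C (aromatic): no H
  1 × C: 3 H
  1 × C: 2 H
  1 × C: no H
  1 × N: 1 H
  1 × N: no H
  1 × O: 1 H
  Total hydrogens = 10.
Molecular formula: C9H10N2O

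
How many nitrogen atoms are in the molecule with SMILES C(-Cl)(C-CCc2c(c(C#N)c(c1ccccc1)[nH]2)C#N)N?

The symbol for nitrogen appears 4 times in the SMILES.

4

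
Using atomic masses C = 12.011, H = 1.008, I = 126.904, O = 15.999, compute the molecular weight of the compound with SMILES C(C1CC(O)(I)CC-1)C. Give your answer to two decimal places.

240.08

Molecular formula: C7H13IO.
M = 7×12.011 + 13×1.008 + 1×126.904 + 1×15.999 = 240.08 g/mol.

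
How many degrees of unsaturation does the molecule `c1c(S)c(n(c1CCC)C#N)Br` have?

5

Molecular formula from the SMILES: C8H9BrN2S.
DoU = (2C + 2 + N − H − X)/2 = (2·8 + 2 + 2 − 9 − 1)/2 = 10/2 = 5.
(Structurally: 1 ring(s) + 4 π bond(s) = 5.)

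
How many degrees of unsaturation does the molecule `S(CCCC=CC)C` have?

1

Molecular formula from the SMILES: C7H14S.
DoU = (2C + 2 + N − H − X)/2 = (2·7 + 2 + 0 − 14 − 0)/2 = 2/2 = 1.
(Structurally: 0 ring(s) + 1 π bond(s) = 1.)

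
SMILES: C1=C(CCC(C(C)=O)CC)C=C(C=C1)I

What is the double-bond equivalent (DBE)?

5

Molecular formula from the SMILES: C13H17IO.
DoU = (2C + 2 + N − H − X)/2 = (2·13 + 2 + 0 − 17 − 1)/2 = 10/2 = 5.
(Structurally: 1 ring(s) + 4 π bond(s) = 5.)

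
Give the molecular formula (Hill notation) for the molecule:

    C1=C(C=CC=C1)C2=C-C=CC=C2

Heavy atoms from the SMILES: 12 C.
Implicit hydrogens by atom environment:
  10 × C (aromatic): 1 H each → 10
  2 × C (aromatic): no H
  Total hydrogens = 10.
Molecular formula: C12H10

C12H10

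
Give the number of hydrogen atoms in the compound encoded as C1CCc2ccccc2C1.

Hydrogens are implicit in SMILES; fill each atom to its normal valence:
  4 × C: 2 H each → 8
  4 × C (aromatic): 1 H each → 4
  2 × C (aromatic): no H
  Total hydrogens = 12.

12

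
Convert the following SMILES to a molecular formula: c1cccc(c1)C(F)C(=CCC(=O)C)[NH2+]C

Heavy atoms from the SMILES: 13 C, 1 F, 1 N, 1 O.
Implicit hydrogens by atom environment:
  5 × C (aromatic): 1 H each → 5
  2 × C: 3 H each → 6
  2 × C: 1 H each → 2
  2 × C: no H
  1 × C: 2 H
  1 × C (aromatic): no H
  1 × F: no H
  1 × N (charge +1): 2 H
  1 × O: no H
  Total hydrogens = 17.
Net charge +1.
Molecular formula: C13H17FNO+

C13H17FNO+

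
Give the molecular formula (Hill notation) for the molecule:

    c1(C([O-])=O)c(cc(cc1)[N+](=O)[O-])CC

C9H8NO4-

Heavy atoms from the SMILES: 9 C, 1 N, 4 O.
Implicit hydrogens by atom environment:
  3 × C (aromatic): 1 H each → 3
  3 × C (aromatic): no H
  2 × O: no H
  2 × O (charge -1): no H
  1 × C: 3 H
  1 × C: 2 H
  1 × C: no H
  1 × N (charge +1): no H
  Total hydrogens = 8.
Net charge -1.
Molecular formula: C9H8NO4-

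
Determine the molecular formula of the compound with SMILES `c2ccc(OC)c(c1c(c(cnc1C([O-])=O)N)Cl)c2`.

Heavy atoms from the SMILES: 13 C, 1 Cl, 2 N, 3 O.
Implicit hydrogens by atom environment:
  6 × C (aromatic): no H
  5 × C (aromatic): 1 H each → 5
  2 × O: no H
  1 × C: 3 H
  1 × C: no H
  1 × Cl: no H
  1 × N: 2 H
  1 × N (aromatic): no H
  1 × O (charge -1): no H
  Total hydrogens = 10.
Net charge -1.
Molecular formula: C13H10ClN2O3-

C13H10ClN2O3-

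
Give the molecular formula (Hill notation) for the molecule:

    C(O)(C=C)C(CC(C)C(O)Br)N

Heavy atoms from the SMILES: 1 Br, 8 C, 1 N, 2 O.
Implicit hydrogens by atom environment:
  5 × C: 1 H each → 5
  2 × C: 2 H each → 4
  2 × O: 1 H each → 2
  1 × Br: no H
  1 × C: 3 H
  1 × N: 2 H
  Total hydrogens = 16.
Molecular formula: C8H16BrNO2

C8H16BrNO2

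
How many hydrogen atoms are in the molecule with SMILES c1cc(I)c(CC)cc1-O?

Hydrogens are implicit in SMILES; fill each atom to its normal valence:
  3 × C (aromatic): 1 H each → 3
  3 × C (aromatic): no H
  1 × C: 3 H
  1 × C: 2 H
  1 × I: no H
  1 × O: 1 H
  Total hydrogens = 9.

9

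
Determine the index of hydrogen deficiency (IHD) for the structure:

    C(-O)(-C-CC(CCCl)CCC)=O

Molecular formula from the SMILES: C9H17ClO2.
DoU = (2C + 2 + N − H − X)/2 = (2·9 + 2 + 0 − 17 − 1)/2 = 2/2 = 1.
(Structurally: 0 ring(s) + 1 π bond(s) = 1.)

1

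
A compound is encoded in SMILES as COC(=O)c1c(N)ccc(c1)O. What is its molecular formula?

Heavy atoms from the SMILES: 8 C, 1 N, 3 O.
Implicit hydrogens by atom environment:
  3 × C (aromatic): 1 H each → 3
  3 × C (aromatic): no H
  2 × O: no H
  1 × C: 3 H
  1 × C: no H
  1 × N: 2 H
  1 × O: 1 H
  Total hydrogens = 9.
Molecular formula: C8H9NO3

C8H9NO3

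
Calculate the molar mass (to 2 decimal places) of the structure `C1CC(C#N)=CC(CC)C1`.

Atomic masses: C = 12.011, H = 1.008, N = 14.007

135.21

Molecular formula: C9H13N.
M = 9×12.011 + 13×1.008 + 1×14.007 = 135.21 g/mol.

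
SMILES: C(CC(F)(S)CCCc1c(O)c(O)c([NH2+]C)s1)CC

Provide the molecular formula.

Heavy atoms from the SMILES: 13 C, 1 F, 1 N, 2 O, 2 S.
Implicit hydrogens by atom environment:
  6 × C: 2 H each → 12
  4 × C (aromatic): no H
  2 × C: 3 H each → 6
  2 × O: 1 H each → 2
  1 × C: no H
  1 × F: no H
  1 × N (charge +1): 2 H
  1 × S: 1 H
  1 × S (aromatic): no H
  Total hydrogens = 23.
Net charge +1.
Molecular formula: C13H23FNO2S2+

C13H23FNO2S2+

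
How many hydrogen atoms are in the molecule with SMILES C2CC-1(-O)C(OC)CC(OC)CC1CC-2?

22

Hydrogens are implicit in SMILES; fill each atom to its normal valence:
  6 × C: 2 H each → 12
  3 × C: 1 H each → 3
  2 × C: 3 H each → 6
  2 × O: no H
  1 × C: no H
  1 × O: 1 H
  Total hydrogens = 22.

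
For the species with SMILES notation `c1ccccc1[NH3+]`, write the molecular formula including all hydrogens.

C6H8N+

Heavy atoms from the SMILES: 6 C, 1 N.
Implicit hydrogens by atom environment:
  5 × C (aromatic): 1 H each → 5
  1 × C (aromatic): no H
  1 × N (charge +1): 3 H
  Total hydrogens = 8.
Net charge +1.
Molecular formula: C6H8N+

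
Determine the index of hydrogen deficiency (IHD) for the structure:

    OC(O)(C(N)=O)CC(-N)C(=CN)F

Molecular formula from the SMILES: C6H12FN3O3.
DoU = (2C + 2 + N − H − X)/2 = (2·6 + 2 + 3 − 12 − 1)/2 = 4/2 = 2.
(Structurally: 0 ring(s) + 2 π bond(s) = 2.)

2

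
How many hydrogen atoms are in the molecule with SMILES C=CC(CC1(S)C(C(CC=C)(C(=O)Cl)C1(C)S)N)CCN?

Hydrogens are implicit in SMILES; fill each atom to its normal valence:
  6 × C: 2 H each → 12
  4 × C: 1 H each → 4
  4 × C: no H
  2 × N: 2 H each → 4
  2 × S: 1 H each → 2
  1 × C: 3 H
  1 × Cl: no H
  1 × O: no H
  Total hydrogens = 25.

25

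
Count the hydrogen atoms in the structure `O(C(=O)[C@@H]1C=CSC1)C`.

8

Hydrogens are implicit in SMILES; fill each atom to its normal valence:
  3 × C: 1 H each → 3
  2 × O: no H
  1 × C: 3 H
  1 × C: 2 H
  1 × C: no H
  1 × S: no H
  Total hydrogens = 8.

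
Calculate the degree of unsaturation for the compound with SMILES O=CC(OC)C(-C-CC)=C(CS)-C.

2

Molecular formula from the SMILES: C10H18O2S.
DoU = (2C + 2 + N − H − X)/2 = (2·10 + 2 + 0 − 18 − 0)/2 = 4/2 = 2.
(Structurally: 0 ring(s) + 2 π bond(s) = 2.)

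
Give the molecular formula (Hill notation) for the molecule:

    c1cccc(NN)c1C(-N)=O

Heavy atoms from the SMILES: 7 C, 3 N, 1 O.
Implicit hydrogens by atom environment:
  4 × C (aromatic): 1 H each → 4
  2 × C (aromatic): no H
  2 × N: 2 H each → 4
  1 × C: no H
  1 × N: 1 H
  1 × O: no H
  Total hydrogens = 9.
Molecular formula: C7H9N3O

C7H9N3O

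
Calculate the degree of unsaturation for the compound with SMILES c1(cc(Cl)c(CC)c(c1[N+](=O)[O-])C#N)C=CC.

8

Molecular formula from the SMILES: C12H11ClN2O2.
DoU = (2C + 2 + N − H − X)/2 = (2·12 + 2 + 2 − 11 − 1)/2 = 16/2 = 8.
(Structurally: 1 ring(s) + 7 π bond(s) = 8.)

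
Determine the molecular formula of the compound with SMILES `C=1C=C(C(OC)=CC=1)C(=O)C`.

Heavy atoms from the SMILES: 9 C, 2 O.
Implicit hydrogens by atom environment:
  4 × C (aromatic): 1 H each → 4
  2 × C: 3 H each → 6
  2 × C (aromatic): no H
  2 × O: no H
  1 × C: no H
  Total hydrogens = 10.
Molecular formula: C9H10O2

C9H10O2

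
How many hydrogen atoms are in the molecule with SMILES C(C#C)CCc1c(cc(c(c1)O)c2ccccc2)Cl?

15

Hydrogens are implicit in SMILES; fill each atom to its normal valence:
  7 × C (aromatic): 1 H each → 7
  5 × C (aromatic): no H
  3 × C: 2 H each → 6
  1 × C: 1 H
  1 × C: no H
  1 × Cl: no H
  1 × O: 1 H
  Total hydrogens = 15.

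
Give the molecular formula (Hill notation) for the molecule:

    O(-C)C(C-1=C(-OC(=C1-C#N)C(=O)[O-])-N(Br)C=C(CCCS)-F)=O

Heavy atoms from the SMILES: 1 Br, 13 C, 1 F, 2 N, 5 O, 1 S.
Implicit hydrogens by atom environment:
  4 × C (aromatic): no H
  4 × C: no H
  3 × C: 2 H each → 6
  3 × O: no H
  2 × N: no H
  1 × Br: no H
  1 × C: 3 H
  1 × C: 1 H
  1 × F: no H
  1 × O (aromatic): no H
  1 × O (charge -1): no H
  1 × S: 1 H
  Total hydrogens = 11.
Net charge -1.
Molecular formula: C13H11BrFN2O5S-

C13H11BrFN2O5S-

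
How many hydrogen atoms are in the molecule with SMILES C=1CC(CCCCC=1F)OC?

15

Hydrogens are implicit in SMILES; fill each atom to its normal valence:
  5 × C: 2 H each → 10
  2 × C: 1 H each → 2
  1 × C: 3 H
  1 × C: no H
  1 × F: no H
  1 × O: no H
  Total hydrogens = 15.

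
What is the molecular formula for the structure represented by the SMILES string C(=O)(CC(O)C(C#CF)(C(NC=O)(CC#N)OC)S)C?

C12H15FN2O4S

Heavy atoms from the SMILES: 12 C, 1 F, 2 N, 4 O, 1 S.
Implicit hydrogens by atom environment:
  6 × C: no H
  3 × O: no H
  2 × C: 3 H each → 6
  2 × C: 2 H each → 4
  2 × C: 1 H each → 2
  1 × F: no H
  1 × N: 1 H
  1 × N: no H
  1 × O: 1 H
  1 × S: 1 H
  Total hydrogens = 15.
Molecular formula: C12H15FN2O4S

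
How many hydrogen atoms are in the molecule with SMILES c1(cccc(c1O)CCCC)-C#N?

Hydrogens are implicit in SMILES; fill each atom to its normal valence:
  3 × C: 2 H each → 6
  3 × C (aromatic): 1 H each → 3
  3 × C (aromatic): no H
  1 × C: 3 H
  1 × C: no H
  1 × N: no H
  1 × O: 1 H
  Total hydrogens = 13.

13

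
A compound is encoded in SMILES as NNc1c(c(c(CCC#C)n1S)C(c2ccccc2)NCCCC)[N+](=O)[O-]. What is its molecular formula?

Heavy atoms from the SMILES: 19 C, 5 N, 2 O, 1 S.
Implicit hydrogens by atom environment:
  5 × C: 2 H each → 10
  5 × C (aromatic): 1 H each → 5
  5 × C (aromatic): no H
  2 × C: 1 H each → 2
  2 × N: 1 H each → 2
  1 × C: 3 H
  1 × C: no H
  1 × N: 2 H
  1 × N (aromatic): no H
  1 × N (charge +1): no H
  1 × O: no H
  1 × O (charge -1): no H
  1 × S: 1 H
  Total hydrogens = 25.
Molecular formula: C19H25N5O2S

C19H25N5O2S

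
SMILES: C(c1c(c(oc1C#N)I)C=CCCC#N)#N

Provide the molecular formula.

Heavy atoms from the SMILES: 11 C, 1 I, 3 N, 1 O.
Implicit hydrogens by atom environment:
  4 × C (aromatic): no H
  3 × C: no H
  3 × N: no H
  2 × C: 2 H each → 4
  2 × C: 1 H each → 2
  1 × I: no H
  1 × O (aromatic): no H
  Total hydrogens = 6.
Molecular formula: C11H6IN3O

C11H6IN3O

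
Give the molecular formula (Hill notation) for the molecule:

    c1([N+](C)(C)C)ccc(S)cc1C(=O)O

C10H14NO2S+

Heavy atoms from the SMILES: 10 C, 1 N, 2 O, 1 S.
Implicit hydrogens by atom environment:
  3 × C: 3 H each → 9
  3 × C (aromatic): 1 H each → 3
  3 × C (aromatic): no H
  1 × C: no H
  1 × N (charge +1): no H
  1 × O: 1 H
  1 × O: no H
  1 × S: 1 H
  Total hydrogens = 14.
Net charge +1.
Molecular formula: C10H14NO2S+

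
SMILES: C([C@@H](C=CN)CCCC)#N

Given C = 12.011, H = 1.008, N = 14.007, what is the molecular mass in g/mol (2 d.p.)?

Molecular formula: C8H14N2.
M = 8×12.011 + 14×1.008 + 2×14.007 = 138.21 g/mol.

138.21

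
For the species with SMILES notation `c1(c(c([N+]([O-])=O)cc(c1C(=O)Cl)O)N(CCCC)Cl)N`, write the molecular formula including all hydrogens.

C11H13Cl2N3O4

Heavy atoms from the SMILES: 11 C, 2 Cl, 3 N, 4 O.
Implicit hydrogens by atom environment:
  5 × C (aromatic): no H
  3 × C: 2 H each → 6
  2 × Cl: no H
  2 × O: no H
  1 × C: 3 H
  1 × C (aromatic): 1 H
  1 × C: no H
  1 × N: 2 H
  1 × N: no H
  1 × N (charge +1): no H
  1 × O: 1 H
  1 × O (charge -1): no H
  Total hydrogens = 13.
Molecular formula: C11H13Cl2N3O4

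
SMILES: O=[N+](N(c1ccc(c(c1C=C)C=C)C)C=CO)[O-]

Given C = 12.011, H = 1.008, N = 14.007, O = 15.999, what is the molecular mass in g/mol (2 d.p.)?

246.27

Molecular formula: C13H14N2O3.
M = 13×12.011 + 14×1.008 + 2×14.007 + 3×15.999 = 246.27 g/mol.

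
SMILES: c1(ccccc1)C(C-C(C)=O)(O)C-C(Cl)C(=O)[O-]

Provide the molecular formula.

Heavy atoms from the SMILES: 13 C, 1 Cl, 4 O.
Implicit hydrogens by atom environment:
  5 × C (aromatic): 1 H each → 5
  3 × C: no H
  2 × C: 2 H each → 4
  2 × O: no H
  1 × C: 3 H
  1 × C: 1 H
  1 × C (aromatic): no H
  1 × Cl: no H
  1 × O: 1 H
  1 × O (charge -1): no H
  Total hydrogens = 14.
Net charge -1.
Molecular formula: C13H14ClO4-

C13H14ClO4-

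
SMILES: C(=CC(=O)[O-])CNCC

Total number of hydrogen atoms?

Hydrogens are implicit in SMILES; fill each atom to its normal valence:
  2 × C: 2 H each → 4
  2 × C: 1 H each → 2
  1 × C: 3 H
  1 × C: no H
  1 × N: 1 H
  1 × O: no H
  1 × O (charge -1): no H
  Total hydrogens = 10.

10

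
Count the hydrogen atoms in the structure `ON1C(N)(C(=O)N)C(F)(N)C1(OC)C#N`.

10

Hydrogens are implicit in SMILES; fill each atom to its normal valence:
  5 × C: no H
  3 × N: 2 H each → 6
  2 × N: no H
  2 × O: no H
  1 × C: 3 H
  1 × F: no H
  1 × O: 1 H
  Total hydrogens = 10.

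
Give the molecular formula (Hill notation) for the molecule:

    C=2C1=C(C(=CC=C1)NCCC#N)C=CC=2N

Heavy atoms from the SMILES: 13 C, 3 N.
Implicit hydrogens by atom environment:
  6 × C (aromatic): 1 H each → 6
  4 × C (aromatic): no H
  2 × C: 2 H each → 4
  1 × C: no H
  1 × N: 2 H
  1 × N: 1 H
  1 × N: no H
  Total hydrogens = 13.
Molecular formula: C13H13N3

C13H13N3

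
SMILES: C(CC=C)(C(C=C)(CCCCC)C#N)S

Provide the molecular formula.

Heavy atoms from the SMILES: 13 C, 1 N, 1 S.
Implicit hydrogens by atom environment:
  7 × C: 2 H each → 14
  3 × C: 1 H each → 3
  2 × C: no H
  1 × C: 3 H
  1 × N: no H
  1 × S: 1 H
  Total hydrogens = 21.
Molecular formula: C13H21NS

C13H21NS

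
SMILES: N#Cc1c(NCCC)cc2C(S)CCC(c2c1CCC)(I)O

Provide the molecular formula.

Heavy atoms from the SMILES: 17 C, 1 I, 2 N, 1 O, 1 S.
Implicit hydrogens by atom environment:
  6 × C: 2 H each → 12
  5 × C (aromatic): no H
  2 × C: 3 H each → 6
  2 × C: no H
  1 × C (aromatic): 1 H
  1 × C: 1 H
  1 × I: no H
  1 × N: 1 H
  1 × N: no H
  1 × O: 1 H
  1 × S: 1 H
  Total hydrogens = 23.
Molecular formula: C17H23IN2OS

C17H23IN2OS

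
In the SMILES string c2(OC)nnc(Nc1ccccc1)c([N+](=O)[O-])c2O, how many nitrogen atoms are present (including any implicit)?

4

The symbol for nitrogen appears 4 times in the SMILES.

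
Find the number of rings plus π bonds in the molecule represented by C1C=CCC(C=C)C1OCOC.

Molecular formula from the SMILES: C10H16O2.
DoU = (2C + 2 + N − H − X)/2 = (2·10 + 2 + 0 − 16 − 0)/2 = 6/2 = 3.
(Structurally: 1 ring(s) + 2 π bond(s) = 3.)

3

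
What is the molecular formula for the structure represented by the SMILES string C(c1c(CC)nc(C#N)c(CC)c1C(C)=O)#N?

C13H13N3O

Heavy atoms from the SMILES: 13 C, 3 N, 1 O.
Implicit hydrogens by atom environment:
  5 × C (aromatic): no H
  3 × C: 3 H each → 9
  3 × C: no H
  2 × C: 2 H each → 4
  2 × N: no H
  1 × N (aromatic): no H
  1 × O: no H
  Total hydrogens = 13.
Molecular formula: C13H13N3O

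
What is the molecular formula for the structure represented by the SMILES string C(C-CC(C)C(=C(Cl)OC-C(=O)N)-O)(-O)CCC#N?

C12H19ClN2O4

Heavy atoms from the SMILES: 12 C, 1 Cl, 2 N, 4 O.
Implicit hydrogens by atom environment:
  5 × C: 2 H each → 10
  4 × C: no H
  2 × C: 1 H each → 2
  2 × O: 1 H each → 2
  2 × O: no H
  1 × C: 3 H
  1 × Cl: no H
  1 × N: 2 H
  1 × N: no H
  Total hydrogens = 19.
Molecular formula: C12H19ClN2O4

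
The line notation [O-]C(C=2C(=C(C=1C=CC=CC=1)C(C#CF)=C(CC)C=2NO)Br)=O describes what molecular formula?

C17H12BrFNO3-

Heavy atoms from the SMILES: 1 Br, 17 C, 1 F, 1 N, 3 O.
Implicit hydrogens by atom environment:
  7 × C (aromatic): no H
  5 × C (aromatic): 1 H each → 5
  3 × C: no H
  1 × Br: no H
  1 × C: 3 H
  1 × C: 2 H
  1 × F: no H
  1 × N: 1 H
  1 × O: 1 H
  1 × O: no H
  1 × O (charge -1): no H
  Total hydrogens = 12.
Net charge -1.
Molecular formula: C17H12BrFNO3-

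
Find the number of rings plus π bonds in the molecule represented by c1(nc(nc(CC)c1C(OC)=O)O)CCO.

5

Molecular formula from the SMILES: C10H14N2O4.
DoU = (2C + 2 + N − H − X)/2 = (2·10 + 2 + 2 − 14 − 0)/2 = 10/2 = 5.
(Structurally: 1 ring(s) + 4 π bond(s) = 5.)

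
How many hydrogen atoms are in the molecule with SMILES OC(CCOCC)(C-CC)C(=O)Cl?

17

Hydrogens are implicit in SMILES; fill each atom to its normal valence:
  5 × C: 2 H each → 10
  2 × C: 3 H each → 6
  2 × C: no H
  2 × O: no H
  1 × Cl: no H
  1 × O: 1 H
  Total hydrogens = 17.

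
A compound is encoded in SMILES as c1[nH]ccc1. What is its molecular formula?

Heavy atoms from the SMILES: 4 C, 1 N.
Implicit hydrogens by atom environment:
  4 × C (aromatic): 1 H each → 4
  1 × N (aromatic): 1 H
  Total hydrogens = 5.
Molecular formula: C4H5N

C4H5N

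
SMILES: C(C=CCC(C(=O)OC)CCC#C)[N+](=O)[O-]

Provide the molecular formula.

Heavy atoms from the SMILES: 11 C, 1 N, 4 O.
Implicit hydrogens by atom environment:
  4 × C: 2 H each → 8
  4 × C: 1 H each → 4
  3 × O: no H
  2 × C: no H
  1 × C: 3 H
  1 × N (charge +1): no H
  1 × O (charge -1): no H
  Total hydrogens = 15.
Molecular formula: C11H15NO4

C11H15NO4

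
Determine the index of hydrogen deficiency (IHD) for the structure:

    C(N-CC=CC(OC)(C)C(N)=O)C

2

Molecular formula from the SMILES: C9H18N2O2.
DoU = (2C + 2 + N − H − X)/2 = (2·9 + 2 + 2 − 18 − 0)/2 = 4/2 = 2.
(Structurally: 0 ring(s) + 2 π bond(s) = 2.)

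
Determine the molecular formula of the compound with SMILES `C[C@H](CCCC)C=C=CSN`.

C9H17NS

Heavy atoms from the SMILES: 9 C, 1 N, 1 S.
Implicit hydrogens by atom environment:
  3 × C: 2 H each → 6
  3 × C: 1 H each → 3
  2 × C: 3 H each → 6
  1 × C: no H
  1 × N: 2 H
  1 × S: no H
  Total hydrogens = 17.
Molecular formula: C9H17NS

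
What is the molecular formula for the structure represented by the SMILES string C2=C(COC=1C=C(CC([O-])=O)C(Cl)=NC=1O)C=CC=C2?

C14H11ClNO4-

Heavy atoms from the SMILES: 14 C, 1 Cl, 1 N, 4 O.
Implicit hydrogens by atom environment:
  6 × C (aromatic): 1 H each → 6
  5 × C (aromatic): no H
  2 × C: 2 H each → 4
  2 × O: no H
  1 × C: no H
  1 × Cl: no H
  1 × N (aromatic): no H
  1 × O: 1 H
  1 × O (charge -1): no H
  Total hydrogens = 11.
Net charge -1.
Molecular formula: C14H11ClNO4-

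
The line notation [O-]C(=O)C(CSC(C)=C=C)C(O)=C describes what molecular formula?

Heavy atoms from the SMILES: 9 C, 3 O, 1 S.
Implicit hydrogens by atom environment:
  4 × C: no H
  3 × C: 2 H each → 6
  1 × C: 3 H
  1 × C: 1 H
  1 × O: 1 H
  1 × O: no H
  1 × O (charge -1): no H
  1 × S: no H
  Total hydrogens = 11.
Net charge -1.
Molecular formula: C9H11O3S-

C9H11O3S-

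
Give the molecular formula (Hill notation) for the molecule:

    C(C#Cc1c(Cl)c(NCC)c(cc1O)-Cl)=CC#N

Heavy atoms from the SMILES: 13 C, 2 Cl, 2 N, 1 O.
Implicit hydrogens by atom environment:
  5 × C (aromatic): no H
  3 × C: no H
  2 × C: 1 H each → 2
  2 × Cl: no H
  1 × C: 3 H
  1 × C: 2 H
  1 × C (aromatic): 1 H
  1 × N: 1 H
  1 × N: no H
  1 × O: 1 H
  Total hydrogens = 10.
Molecular formula: C13H10Cl2N2O

C13H10Cl2N2O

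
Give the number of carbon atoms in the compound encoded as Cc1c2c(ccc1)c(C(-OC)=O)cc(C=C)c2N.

The symbol for carbon appears 15 times in the SMILES. Lowercase c denotes aromatic carbon and counts toward C.

15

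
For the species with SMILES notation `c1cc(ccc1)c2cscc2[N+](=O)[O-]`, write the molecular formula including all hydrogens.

C10H7NO2S

Heavy atoms from the SMILES: 10 C, 1 N, 2 O, 1 S.
Implicit hydrogens by atom environment:
  7 × C (aromatic): 1 H each → 7
  3 × C (aromatic): no H
  1 × N (charge +1): no H
  1 × O: no H
  1 × O (charge -1): no H
  1 × S (aromatic): no H
  Total hydrogens = 7.
Molecular formula: C10H7NO2S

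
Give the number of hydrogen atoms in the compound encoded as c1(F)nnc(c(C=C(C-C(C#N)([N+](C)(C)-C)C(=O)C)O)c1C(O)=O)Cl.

Hydrogens are implicit in SMILES; fill each atom to its normal valence:
  5 × C: no H
  4 × C: 3 H each → 12
  4 × C (aromatic): no H
  2 × N (aromatic): no H
  2 × O: 1 H each → 2
  2 × O: no H
  1 × C: 2 H
  1 × C: 1 H
  1 × Cl: no H
  1 × F: no H
  1 × N (charge +1): no H
  1 × N: no H
  Total hydrogens = 17.

17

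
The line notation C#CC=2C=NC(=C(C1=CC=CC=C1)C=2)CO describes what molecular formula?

Heavy atoms from the SMILES: 14 C, 1 N, 1 O.
Implicit hydrogens by atom environment:
  7 × C (aromatic): 1 H each → 7
  4 × C (aromatic): no H
  1 × C: 2 H
  1 × C: 1 H
  1 × C: no H
  1 × N (aromatic): no H
  1 × O: 1 H
  Total hydrogens = 11.
Molecular formula: C14H11NO

C14H11NO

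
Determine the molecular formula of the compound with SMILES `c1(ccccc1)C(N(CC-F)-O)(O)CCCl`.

Heavy atoms from the SMILES: 11 C, 1 Cl, 1 F, 1 N, 2 O.
Implicit hydrogens by atom environment:
  5 × C (aromatic): 1 H each → 5
  4 × C: 2 H each → 8
  2 × O: 1 H each → 2
  1 × C: no H
  1 × C (aromatic): no H
  1 × Cl: no H
  1 × F: no H
  1 × N: no H
  Total hydrogens = 15.
Molecular formula: C11H15ClFNO2

C11H15ClFNO2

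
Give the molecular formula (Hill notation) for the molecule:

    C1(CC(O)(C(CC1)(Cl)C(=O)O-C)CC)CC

Heavy atoms from the SMILES: 12 C, 1 Cl, 3 O.
Implicit hydrogens by atom environment:
  5 × C: 2 H each → 10
  3 × C: 3 H each → 9
  3 × C: no H
  2 × O: no H
  1 × C: 1 H
  1 × Cl: no H
  1 × O: 1 H
  Total hydrogens = 21.
Molecular formula: C12H21ClO3

C12H21ClO3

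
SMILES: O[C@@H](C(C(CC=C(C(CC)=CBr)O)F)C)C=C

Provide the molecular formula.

Heavy atoms from the SMILES: 1 Br, 13 C, 1 F, 2 O.
Implicit hydrogens by atom environment:
  6 × C: 1 H each → 6
  3 × C: 2 H each → 6
  2 × C: 3 H each → 6
  2 × C: no H
  2 × O: 1 H each → 2
  1 × Br: no H
  1 × F: no H
  Total hydrogens = 20.
Molecular formula: C13H20BrFO2

C13H20BrFO2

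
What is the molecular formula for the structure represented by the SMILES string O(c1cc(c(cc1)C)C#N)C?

Heavy atoms from the SMILES: 9 C, 1 N, 1 O.
Implicit hydrogens by atom environment:
  3 × C (aromatic): 1 H each → 3
  3 × C (aromatic): no H
  2 × C: 3 H each → 6
  1 × C: no H
  1 × N: no H
  1 × O: no H
  Total hydrogens = 9.
Molecular formula: C9H9NO

C9H9NO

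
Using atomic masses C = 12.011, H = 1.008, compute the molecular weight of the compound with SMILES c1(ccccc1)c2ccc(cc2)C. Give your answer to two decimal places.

Molecular formula: C13H12.
M = 13×12.011 + 12×1.008 = 168.24 g/mol.

168.24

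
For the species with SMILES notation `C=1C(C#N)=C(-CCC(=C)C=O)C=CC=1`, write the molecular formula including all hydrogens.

C12H11NO

Heavy atoms from the SMILES: 12 C, 1 N, 1 O.
Implicit hydrogens by atom environment:
  4 × C (aromatic): 1 H each → 4
  3 × C: 2 H each → 6
  2 × C: no H
  2 × C (aromatic): no H
  1 × C: 1 H
  1 × N: no H
  1 × O: no H
  Total hydrogens = 11.
Molecular formula: C12H11NO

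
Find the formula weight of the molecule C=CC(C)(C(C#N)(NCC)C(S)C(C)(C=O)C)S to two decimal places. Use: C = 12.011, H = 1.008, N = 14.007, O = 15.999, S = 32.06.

286.45

Molecular formula: C13H22N2OS2.
M = 13×12.011 + 22×1.008 + 2×14.007 + 1×15.999 + 2×32.06 = 286.45 g/mol.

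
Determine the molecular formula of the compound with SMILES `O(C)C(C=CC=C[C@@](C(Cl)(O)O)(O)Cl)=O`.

C8H10Cl2O5

Heavy atoms from the SMILES: 8 C, 2 Cl, 5 O.
Implicit hydrogens by atom environment:
  4 × C: 1 H each → 4
  3 × C: no H
  3 × O: 1 H each → 3
  2 × Cl: no H
  2 × O: no H
  1 × C: 3 H
  Total hydrogens = 10.
Molecular formula: C8H10Cl2O5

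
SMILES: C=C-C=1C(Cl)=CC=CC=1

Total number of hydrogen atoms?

Hydrogens are implicit in SMILES; fill each atom to its normal valence:
  4 × C (aromatic): 1 H each → 4
  2 × C (aromatic): no H
  1 × C: 2 H
  1 × C: 1 H
  1 × Cl: no H
  Total hydrogens = 7.

7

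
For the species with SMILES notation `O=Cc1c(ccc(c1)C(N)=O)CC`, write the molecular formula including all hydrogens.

C10H11NO2

Heavy atoms from the SMILES: 10 C, 1 N, 2 O.
Implicit hydrogens by atom environment:
  3 × C (aromatic): 1 H each → 3
  3 × C (aromatic): no H
  2 × O: no H
  1 × C: 3 H
  1 × C: 2 H
  1 × C: 1 H
  1 × C: no H
  1 × N: 2 H
  Total hydrogens = 11.
Molecular formula: C10H11NO2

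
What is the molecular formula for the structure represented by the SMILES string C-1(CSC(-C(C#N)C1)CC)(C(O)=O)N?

C9H14N2O2S

Heavy atoms from the SMILES: 9 C, 2 N, 2 O, 1 S.
Implicit hydrogens by atom environment:
  3 × C: 2 H each → 6
  3 × C: no H
  2 × C: 1 H each → 2
  1 × C: 3 H
  1 × N: 2 H
  1 × N: no H
  1 × O: 1 H
  1 × O: no H
  1 × S: no H
  Total hydrogens = 14.
Molecular formula: C9H14N2O2S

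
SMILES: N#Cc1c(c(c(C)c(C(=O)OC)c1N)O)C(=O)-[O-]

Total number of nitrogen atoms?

2

The symbol for nitrogen appears 2 times in the SMILES.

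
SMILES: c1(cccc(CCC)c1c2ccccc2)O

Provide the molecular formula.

Heavy atoms from the SMILES: 15 C, 1 O.
Implicit hydrogens by atom environment:
  8 × C (aromatic): 1 H each → 8
  4 × C (aromatic): no H
  2 × C: 2 H each → 4
  1 × C: 3 H
  1 × O: 1 H
  Total hydrogens = 16.
Molecular formula: C15H16O

C15H16O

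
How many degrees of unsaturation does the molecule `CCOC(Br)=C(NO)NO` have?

1

Molecular formula from the SMILES: C4H9BrN2O3.
DoU = (2C + 2 + N − H − X)/2 = (2·4 + 2 + 2 − 9 − 1)/2 = 2/2 = 1.
(Structurally: 0 ring(s) + 1 π bond(s) = 1.)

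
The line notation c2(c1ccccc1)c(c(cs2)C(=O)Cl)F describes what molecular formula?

C11H6ClFOS

Heavy atoms from the SMILES: 11 C, 1 Cl, 1 F, 1 O, 1 S.
Implicit hydrogens by atom environment:
  6 × C (aromatic): 1 H each → 6
  4 × C (aromatic): no H
  1 × C: no H
  1 × Cl: no H
  1 × F: no H
  1 × O: no H
  1 × S (aromatic): no H
  Total hydrogens = 6.
Molecular formula: C11H6ClFOS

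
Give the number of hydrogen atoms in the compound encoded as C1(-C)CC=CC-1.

10

Hydrogens are implicit in SMILES; fill each atom to its normal valence:
  3 × C: 1 H each → 3
  2 × C: 2 H each → 4
  1 × C: 3 H
  Total hydrogens = 10.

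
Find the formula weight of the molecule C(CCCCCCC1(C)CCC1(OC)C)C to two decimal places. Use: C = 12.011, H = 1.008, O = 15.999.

Molecular formula: C15H30O.
M = 15×12.011 + 30×1.008 + 1×15.999 = 226.40 g/mol.

226.40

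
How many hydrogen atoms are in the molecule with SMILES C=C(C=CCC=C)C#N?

9

Hydrogens are implicit in SMILES; fill each atom to its normal valence:
  3 × C: 2 H each → 6
  3 × C: 1 H each → 3
  2 × C: no H
  1 × N: no H
  Total hydrogens = 9.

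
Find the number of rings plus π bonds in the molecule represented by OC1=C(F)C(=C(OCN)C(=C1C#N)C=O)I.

7

Molecular formula from the SMILES: C9H6FIN2O3.
DoU = (2C + 2 + N − H − X)/2 = (2·9 + 2 + 2 − 6 − 2)/2 = 14/2 = 7.
(Structurally: 1 ring(s) + 6 π bond(s) = 7.)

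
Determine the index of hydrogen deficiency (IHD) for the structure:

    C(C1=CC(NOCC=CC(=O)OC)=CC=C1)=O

Molecular formula from the SMILES: C12H13NO4.
DoU = (2C + 2 + N − H − X)/2 = (2·12 + 2 + 1 − 13 − 0)/2 = 14/2 = 7.
(Structurally: 1 ring(s) + 6 π bond(s) = 7.)

7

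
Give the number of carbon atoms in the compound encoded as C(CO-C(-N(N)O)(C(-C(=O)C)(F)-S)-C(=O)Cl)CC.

9

The symbol for carbon appears 9 times in the SMILES. (Cl is a single chlorine, not C + l.)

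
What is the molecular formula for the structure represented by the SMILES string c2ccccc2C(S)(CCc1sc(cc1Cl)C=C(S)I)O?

Heavy atoms from the SMILES: 15 C, 1 Cl, 1 I, 1 O, 3 S.
Implicit hydrogens by atom environment:
  6 × C (aromatic): 1 H each → 6
  4 × C (aromatic): no H
  2 × C: 2 H each → 4
  2 × C: no H
  2 × S: 1 H each → 2
  1 × C: 1 H
  1 × Cl: no H
  1 × I: no H
  1 × O: 1 H
  1 × S (aromatic): no H
  Total hydrogens = 14.
Molecular formula: C15H14ClIOS3

C15H14ClIOS3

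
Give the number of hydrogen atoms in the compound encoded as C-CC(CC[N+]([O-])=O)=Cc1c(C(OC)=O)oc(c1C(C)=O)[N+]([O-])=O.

Hydrogens are implicit in SMILES; fill each atom to its normal valence:
  5 × O: no H
  4 × C (aromatic): no H
  3 × C: 3 H each → 9
  3 × C: 2 H each → 6
  3 × C: no H
  2 × N (charge +1): no H
  2 × O (charge -1): no H
  1 × C: 1 H
  1 × O (aromatic): no H
  Total hydrogens = 16.

16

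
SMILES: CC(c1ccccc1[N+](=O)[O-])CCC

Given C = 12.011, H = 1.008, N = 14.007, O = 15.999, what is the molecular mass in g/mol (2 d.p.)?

193.25

Molecular formula: C11H15NO2.
M = 11×12.011 + 15×1.008 + 1×14.007 + 2×15.999 = 193.25 g/mol.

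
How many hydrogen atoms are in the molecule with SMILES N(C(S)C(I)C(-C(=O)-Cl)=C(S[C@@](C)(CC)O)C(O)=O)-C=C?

Hydrogens are implicit in SMILES; fill each atom to its normal valence:
  5 × C: no H
  3 × C: 1 H each → 3
  2 × C: 3 H each → 6
  2 × C: 2 H each → 4
  2 × O: 1 H each → 2
  2 × O: no H
  1 × Cl: no H
  1 × I: no H
  1 × N: 1 H
  1 × S: 1 H
  1 × S: no H
  Total hydrogens = 17.

17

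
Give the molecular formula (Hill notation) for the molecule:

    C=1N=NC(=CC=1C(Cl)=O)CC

Heavy atoms from the SMILES: 7 C, 1 Cl, 2 N, 1 O.
Implicit hydrogens by atom environment:
  2 × C (aromatic): 1 H each → 2
  2 × C (aromatic): no H
  2 × N (aromatic): no H
  1 × C: 3 H
  1 × C: 2 H
  1 × C: no H
  1 × Cl: no H
  1 × O: no H
  Total hydrogens = 7.
Molecular formula: C7H7ClN2O

C7H7ClN2O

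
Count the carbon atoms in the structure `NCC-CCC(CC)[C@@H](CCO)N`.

The symbol for carbon appears 10 times in the SMILES.

10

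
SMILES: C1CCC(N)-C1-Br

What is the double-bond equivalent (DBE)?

Molecular formula from the SMILES: C5H10BrN.
DoU = (2C + 2 + N − H − X)/2 = (2·5 + 2 + 1 − 10 − 1)/2 = 2/2 = 1.
(Structurally: 1 ring(s) + 0 π bond(s) = 1.)

1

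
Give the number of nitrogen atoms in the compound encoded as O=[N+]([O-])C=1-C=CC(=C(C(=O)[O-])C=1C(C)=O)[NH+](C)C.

2

The symbol for nitrogen appears 2 times in the SMILES.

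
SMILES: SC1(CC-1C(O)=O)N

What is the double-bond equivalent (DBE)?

2

Molecular formula from the SMILES: C4H7NO2S.
DoU = (2C + 2 + N − H − X)/2 = (2·4 + 2 + 1 − 7 − 0)/2 = 4/2 = 2.
(Structurally: 1 ring(s) + 1 π bond(s) = 2.)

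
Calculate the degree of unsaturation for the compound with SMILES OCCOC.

Molecular formula from the SMILES: C3H8O2.
DoU = (2C + 2 + N − H − X)/2 = (2·3 + 2 + 0 − 8 − 0)/2 = 0/2 = 0.
(Structurally: 0 ring(s) + 0 π bond(s) = 0.)

0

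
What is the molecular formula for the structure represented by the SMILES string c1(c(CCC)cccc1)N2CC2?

Heavy atoms from the SMILES: 11 C, 1 N.
Implicit hydrogens by atom environment:
  4 × C: 2 H each → 8
  4 × C (aromatic): 1 H each → 4
  2 × C (aromatic): no H
  1 × C: 3 H
  1 × N: no H
  Total hydrogens = 15.
Molecular formula: C11H15N

C11H15N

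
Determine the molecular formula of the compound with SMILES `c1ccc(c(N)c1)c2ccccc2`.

C12H11N

Heavy atoms from the SMILES: 12 C, 1 N.
Implicit hydrogens by atom environment:
  9 × C (aromatic): 1 H each → 9
  3 × C (aromatic): no H
  1 × N: 2 H
  Total hydrogens = 11.
Molecular formula: C12H11N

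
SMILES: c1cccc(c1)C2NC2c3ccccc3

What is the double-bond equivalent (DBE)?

9

Molecular formula from the SMILES: C14H13N.
DoU = (2C + 2 + N − H − X)/2 = (2·14 + 2 + 1 − 13 − 0)/2 = 18/2 = 9.
(Structurally: 3 ring(s) + 6 π bond(s) = 9.)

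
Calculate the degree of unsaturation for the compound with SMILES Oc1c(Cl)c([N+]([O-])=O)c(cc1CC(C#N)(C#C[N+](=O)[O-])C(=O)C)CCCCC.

Molecular formula from the SMILES: C18H18ClN3O6.
DoU = (2C + 2 + N − H − X)/2 = (2·18 + 2 + 3 − 18 − 1)/2 = 22/2 = 11.
(Structurally: 1 ring(s) + 10 π bond(s) = 11.)

11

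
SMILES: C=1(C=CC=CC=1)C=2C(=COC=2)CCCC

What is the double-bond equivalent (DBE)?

7

Molecular formula from the SMILES: C14H16O.
DoU = (2C + 2 + N − H − X)/2 = (2·14 + 2 + 0 − 16 − 0)/2 = 14/2 = 7.
(Structurally: 2 ring(s) + 5 π bond(s) = 7.)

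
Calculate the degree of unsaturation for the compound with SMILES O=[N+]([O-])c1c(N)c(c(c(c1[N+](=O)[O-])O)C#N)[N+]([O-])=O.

Molecular formula from the SMILES: C7H3N5O7.
DoU = (2C + 2 + N − H − X)/2 = (2·7 + 2 + 5 − 3 − 0)/2 = 18/2 = 9.
(Structurally: 1 ring(s) + 8 π bond(s) = 9.)

9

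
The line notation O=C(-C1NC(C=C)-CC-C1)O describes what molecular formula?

C8H13NO2

Heavy atoms from the SMILES: 8 C, 1 N, 2 O.
Implicit hydrogens by atom environment:
  4 × C: 2 H each → 8
  3 × C: 1 H each → 3
  1 × C: no H
  1 × N: 1 H
  1 × O: 1 H
  1 × O: no H
  Total hydrogens = 13.
Molecular formula: C8H13NO2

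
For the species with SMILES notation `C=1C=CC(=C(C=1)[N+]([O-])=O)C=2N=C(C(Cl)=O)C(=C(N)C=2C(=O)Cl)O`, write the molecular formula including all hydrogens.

C13H7Cl2N3O5

Heavy atoms from the SMILES: 13 C, 2 Cl, 3 N, 5 O.
Implicit hydrogens by atom environment:
  7 × C (aromatic): no H
  4 × C (aromatic): 1 H each → 4
  3 × O: no H
  2 × C: no H
  2 × Cl: no H
  1 × N: 2 H
  1 × N (aromatic): no H
  1 × N (charge +1): no H
  1 × O: 1 H
  1 × O (charge -1): no H
  Total hydrogens = 7.
Molecular formula: C13H7Cl2N3O5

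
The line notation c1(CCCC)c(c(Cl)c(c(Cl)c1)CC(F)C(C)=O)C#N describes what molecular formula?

Heavy atoms from the SMILES: 15 C, 2 Cl, 1 F, 1 N, 1 O.
Implicit hydrogens by atom environment:
  5 × C (aromatic): no H
  4 × C: 2 H each → 8
  2 × C: 3 H each → 6
  2 × C: no H
  2 × Cl: no H
  1 × C (aromatic): 1 H
  1 × C: 1 H
  1 × F: no H
  1 × N: no H
  1 × O: no H
  Total hydrogens = 16.
Molecular formula: C15H16Cl2FNO

C15H16Cl2FNO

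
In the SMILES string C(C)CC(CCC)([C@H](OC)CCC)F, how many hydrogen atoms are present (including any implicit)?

25

Hydrogens are implicit in SMILES; fill each atom to its normal valence:
  6 × C: 2 H each → 12
  4 × C: 3 H each → 12
  1 × C: 1 H
  1 × C: no H
  1 × F: no H
  1 × O: no H
  Total hydrogens = 25.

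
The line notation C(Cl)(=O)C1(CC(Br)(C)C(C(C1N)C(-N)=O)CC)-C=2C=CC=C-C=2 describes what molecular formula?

C17H22BrClN2O2

Heavy atoms from the SMILES: 1 Br, 17 C, 1 Cl, 2 N, 2 O.
Implicit hydrogens by atom environment:
  5 × C (aromatic): 1 H each → 5
  4 × C: no H
  3 × C: 1 H each → 3
  2 × C: 3 H each → 6
  2 × C: 2 H each → 4
  2 × N: 2 H each → 4
  2 × O: no H
  1 × Br: no H
  1 × C (aromatic): no H
  1 × Cl: no H
  Total hydrogens = 22.
Molecular formula: C17H22BrClN2O2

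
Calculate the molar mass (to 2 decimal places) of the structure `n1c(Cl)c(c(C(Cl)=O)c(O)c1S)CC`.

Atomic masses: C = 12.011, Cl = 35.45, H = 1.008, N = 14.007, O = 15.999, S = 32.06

Molecular formula: C8H7Cl2NO2S.
M = 8×12.011 + 2×35.45 + 7×1.008 + 1×14.007 + 2×15.999 + 1×32.06 = 252.11 g/mol.

252.11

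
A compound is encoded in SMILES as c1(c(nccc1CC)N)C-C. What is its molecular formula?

C9H14N2

Heavy atoms from the SMILES: 9 C, 2 N.
Implicit hydrogens by atom environment:
  3 × C (aromatic): no H
  2 × C: 3 H each → 6
  2 × C: 2 H each → 4
  2 × C (aromatic): 1 H each → 2
  1 × N: 2 H
  1 × N (aromatic): no H
  Total hydrogens = 14.
Molecular formula: C9H14N2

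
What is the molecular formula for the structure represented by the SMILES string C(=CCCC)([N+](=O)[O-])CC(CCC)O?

Heavy atoms from the SMILES: 10 C, 1 N, 3 O.
Implicit hydrogens by atom environment:
  5 × C: 2 H each → 10
  2 × C: 3 H each → 6
  2 × C: 1 H each → 2
  1 × C: no H
  1 × N (charge +1): no H
  1 × O: 1 H
  1 × O: no H
  1 × O (charge -1): no H
  Total hydrogens = 19.
Molecular formula: C10H19NO3

C10H19NO3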